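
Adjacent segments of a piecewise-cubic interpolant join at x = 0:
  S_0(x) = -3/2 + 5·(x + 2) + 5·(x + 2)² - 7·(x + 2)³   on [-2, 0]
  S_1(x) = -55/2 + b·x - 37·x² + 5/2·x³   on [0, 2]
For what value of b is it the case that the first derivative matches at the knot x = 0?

S_0'(x) = 5 + 10·(x + 2) - 21·(x + 2)², so S_0'(0) = -59. On the right, S_1'(0) = b, so b = -59.

-59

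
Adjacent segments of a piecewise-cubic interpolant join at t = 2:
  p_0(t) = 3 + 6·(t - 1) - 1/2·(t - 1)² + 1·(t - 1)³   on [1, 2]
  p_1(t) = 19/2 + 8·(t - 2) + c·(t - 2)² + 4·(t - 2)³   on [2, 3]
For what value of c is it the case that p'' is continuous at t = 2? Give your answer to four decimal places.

2.5000

p_0''(t) = -1 + 6·(t - 1), so p_0''(2) = 5. On the right, p_1''(2) = 2c, so c = 5/2.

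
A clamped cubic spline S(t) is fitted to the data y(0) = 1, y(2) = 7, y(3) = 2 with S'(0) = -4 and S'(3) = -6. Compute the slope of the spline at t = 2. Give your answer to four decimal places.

-0.8333

Write σ_i for S''(x_i). With h_i = 2, 1 and divided differences Δ_i = 3, -5, the continuity of S' gives the tridiagonal system
  2·σ_0 + 6·σ_1 + 1·σ_2 = 6(Δ_1 - Δ_0) = -48
Clamped end conditions give two more equations: 2h_0·σ_0 + h_0·σ_1 = 6(Δ_0 - S'(0)) = 42 and h_1·σ_1 + 2h_1·σ_2 = 6(S'(3) - Δ_1) = -6.
Solving the tridiagonal system: σ_0 = 107/6, σ_1 = -44/3, σ_2 = 13/3.
On [2, 3], S'(t) = b_1 + 2c_1·(t - 2) + 3d_1·(t - 2)² with b_1 = Δ_1 - h_1(2σ_1 + σ_2)/6 = -5/6, c_1 = σ_1/2 = -22/3, d_1 = (σ_2 - σ_1)/(6h_1) = 19/6. So S'(2) = -5/6.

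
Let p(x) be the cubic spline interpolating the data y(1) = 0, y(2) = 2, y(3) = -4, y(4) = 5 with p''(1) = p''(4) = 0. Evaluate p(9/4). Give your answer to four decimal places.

0.4656

With m_i denoting the second derivative at x_i, h_i = 1, 1, 1, and Δ_i = (y_(i+1) − y_i)/h_i = 2, -6, 9:
  1·m_0 + 4·m_1 + 1·m_2 = 6(Δ_1 - Δ_0) = -48
  1·m_1 + 4·m_2 + 1·m_3 = 6(Δ_2 - Δ_1) = 90
Natural end conditions: m_0 = m_3 = 0.
Solving: m_0 = 0, m_1 = -94/5, m_2 = 136/5, m_3 = 0.
On [2, 3], p(x) = 2 - 64/15·(x - 2) - 47/5·(x - 2)² + 23/3·(x - 2)³.
With (x - 2) = 1/4: p(9/4) = 149/320.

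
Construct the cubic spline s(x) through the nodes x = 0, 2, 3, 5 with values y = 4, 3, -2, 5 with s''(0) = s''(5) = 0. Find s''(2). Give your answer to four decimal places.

Write σ_i for s''(x_i). With h_i = 2, 1, 2 and divided differences Δ_i = -1/2, -5, 7/2, the continuity of s' gives the tridiagonal system
  2·σ_0 + 6·σ_1 + 1·σ_2 = 6(Δ_1 - Δ_0) = -27
  1·σ_1 + 6·σ_2 + 2·σ_3 = 6(Δ_2 - Δ_1) = 51
Natural end conditions: σ_0 = σ_3 = 0.
Hence σ_0 = 0, σ_1 = -213/35, σ_2 = 333/35, σ_3 = 0.

-6.0857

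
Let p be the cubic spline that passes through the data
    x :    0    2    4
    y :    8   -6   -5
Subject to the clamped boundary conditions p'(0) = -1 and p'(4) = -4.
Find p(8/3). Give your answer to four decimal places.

Put M_i = p'' at the i-th knot. Here h = (2, 2) and Δ = (-7, 1/2), so the interior equations h_(i-1)·M_(i-1) + 2(h_(i-1)+h_i)·M_i + h_i·M_(i+1) = 6(Δ_i − Δ_(i-1)) read
  2·M_0 + 8·M_1 + 2·M_2 = 6(Δ_1 - Δ_0) = 45
Clamped end conditions give two more equations: 2h_0·M_0 + h_0·M_1 = 6(Δ_0 - p'(0)) = -36 and h_1·M_1 + 2h_1·M_2 = 6(p'(4) - Δ_1) = -27.
Hence M_0 = -123/8, M_1 = 51/4, M_2 = -105/8.
On [2, 4], p(x) = -6 - 29/8·(x - 2) + 51/8·(x - 2)² - 69/32·(x - 2)³.
With (x - 2) = 2/3: p(8/3) = -56/9.

-6.2222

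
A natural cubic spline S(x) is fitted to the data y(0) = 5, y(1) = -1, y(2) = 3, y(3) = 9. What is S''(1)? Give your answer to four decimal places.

15.2000

With M_i denoting the second derivative at x_i, h_i = 1, 1, 1, and Δ_i = (y_(i+1) − y_i)/h_i = -6, 4, 6:
  1·M_0 + 4·M_1 + 1·M_2 = 6(Δ_1 - Δ_0) = 60
  1·M_1 + 4·M_2 + 1·M_3 = 6(Δ_2 - Δ_1) = 12
Natural end conditions: M_0 = M_3 = 0.
Forward elimination and back-substitution give M_0 = 0, M_1 = 76/5, M_2 = -4/5, M_3 = 0.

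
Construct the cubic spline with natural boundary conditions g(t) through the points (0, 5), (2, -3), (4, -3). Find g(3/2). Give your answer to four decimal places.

Put m_i = g'' at the i-th knot. Here h = (2, 2) and Δ = (-4, 0), so the interior equations h_(i-1)·m_(i-1) + 2(h_(i-1)+h_i)·m_i + h_i·m_(i+1) = 6(Δ_i − Δ_(i-1)) read
  2·m_0 + 8·m_1 + 2·m_2 = 6(Δ_1 - Δ_0) = 24
Natural end conditions: m_0 = m_2 = 0.
Forward elimination and back-substitution give m_0 = 0, m_1 = 3, m_2 = 0.
On [0, 2], g(t) = 5 - 5·t + 0·t² + 1/4·t³.
With t = 3/2: g(3/2) = -53/32.

-1.6563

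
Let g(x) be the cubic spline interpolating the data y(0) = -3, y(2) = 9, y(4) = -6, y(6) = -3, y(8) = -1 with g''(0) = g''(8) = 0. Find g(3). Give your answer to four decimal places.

2.0223

Put M_i = g'' at the i-th knot. Here h = (2, 2, 2, 2) and Δ = (6, -15/2, 3/2, 1), so the interior equations h_(i-1)·M_(i-1) + 2(h_(i-1)+h_i)·M_i + h_i·M_(i+1) = 6(Δ_i − Δ_(i-1)) read
  2·M_0 + 8·M_1 + 2·M_2 = 6(Δ_1 - Δ_0) = -81
  2·M_1 + 8·M_2 + 2·M_3 = 6(Δ_2 - Δ_1) = 54
  2·M_2 + 8·M_3 + 2·M_4 = 6(Δ_3 - Δ_2) = -3
Natural end conditions: M_0 = M_4 = 0.
Hence M_0 = 0, M_1 = -717/56, M_2 = 75/7, M_3 = -171/56, M_4 = 0.
On [2, 4], g(x) = 9 - 71/28·(x - 2) - 717/112·(x - 2)² + 439/224·(x - 2)³.
With (x - 2) = 1: g(3) = 453/224.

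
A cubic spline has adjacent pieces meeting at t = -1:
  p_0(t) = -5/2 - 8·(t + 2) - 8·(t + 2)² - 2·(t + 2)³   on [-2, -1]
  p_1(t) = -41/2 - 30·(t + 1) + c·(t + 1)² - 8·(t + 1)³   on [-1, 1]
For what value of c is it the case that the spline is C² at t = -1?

p_0''(t) = -16 - 12·(t + 2), so p_0''(-1) = -28. On the right, p_1''(-1) = 2c, so c = -14.

-14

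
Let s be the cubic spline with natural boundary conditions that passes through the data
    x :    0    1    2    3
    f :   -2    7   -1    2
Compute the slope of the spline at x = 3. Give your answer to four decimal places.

7.0667

Write σ_i for s''(x_i). With h_i = 1, 1, 1 and divided differences Δ_i = 9, -8, 3, the continuity of s' gives the tridiagonal system
  1·σ_0 + 4·σ_1 + 1·σ_2 = 6(Δ_1 - Δ_0) = -102
  1·σ_1 + 4·σ_2 + 1·σ_3 = 6(Δ_2 - Δ_1) = 66
Natural end conditions: σ_0 = σ_3 = 0.
Solving: σ_0 = 0, σ_1 = -158/5, σ_2 = 122/5, σ_3 = 0.
On [2, 3], s'(x) = b_2 + 2c_2·(x - 2) + 3d_2·(x - 2)² with b_2 = Δ_2 - h_2(2σ_2 + σ_3)/6 = -77/15, c_2 = σ_2/2 = 61/5, d_2 = (σ_3 - σ_2)/(6h_2) = -61/15. So s'(3) = 106/15.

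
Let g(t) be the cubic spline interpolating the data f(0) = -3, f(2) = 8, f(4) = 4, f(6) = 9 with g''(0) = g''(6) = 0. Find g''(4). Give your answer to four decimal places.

5.1000

Put M_i = g'' at the i-th knot. Here h = (2, 2, 2) and Δ = (11/2, -2, 5/2), so the interior equations h_(i-1)·M_(i-1) + 2(h_(i-1)+h_i)·M_i + h_i·M_(i+1) = 6(Δ_i − Δ_(i-1)) read
  2·M_0 + 8·M_1 + 2·M_2 = 6(Δ_1 - Δ_0) = -45
  2·M_1 + 8·M_2 + 2·M_3 = 6(Δ_2 - Δ_1) = 27
Natural end conditions: M_0 = M_3 = 0.
Solving: M_0 = 0, M_1 = -69/10, M_2 = 51/10, M_3 = 0.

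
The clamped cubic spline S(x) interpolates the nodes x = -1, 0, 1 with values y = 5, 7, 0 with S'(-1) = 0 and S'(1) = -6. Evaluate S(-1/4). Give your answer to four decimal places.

Put M_i = S'' at the i-th knot. Here h = (1, 1) and Δ = (2, -7), so the interior equations h_(i-1)·M_(i-1) + 2(h_(i-1)+h_i)·M_i + h_i·M_(i+1) = 6(Δ_i − Δ_(i-1)) read
  1·M_0 + 4·M_1 + 1·M_2 = 6(Δ_1 - Δ_0) = -54
Clamped end conditions give two more equations: 2h_0·M_0 + h_0·M_1 = 6(Δ_0 - S'(-1)) = 12 and h_1·M_1 + 2h_1·M_2 = 6(S'(1) - Δ_1) = 6.
Hence M_0 = 33/2, M_1 = -21, M_2 = 27/2.
On [-1, 0], S(x) = 5 + 0·(x + 1) + 33/4·(x + 1)² - 25/4·(x + 1)³.
With (x + 1) = 3/4: S(-1/4) = 1793/256.

7.0039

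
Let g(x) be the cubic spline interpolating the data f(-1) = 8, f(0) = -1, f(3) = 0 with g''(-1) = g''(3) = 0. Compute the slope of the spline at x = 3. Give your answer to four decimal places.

3.8333

With m_i denoting the second derivative at x_i, h_i = 1, 3, and Δ_i = (y_(i+1) − y_i)/h_i = -9, 1/3:
  1·m_0 + 8·m_1 + 3·m_2 = 6(Δ_1 - Δ_0) = 56
Natural end conditions: m_0 = m_2 = 0.
Solving the tridiagonal system: m_0 = 0, m_1 = 7, m_2 = 0.
On [0, 3], g'(x) = b_1 + 2c_1·x + 3d_1·x² with b_1 = Δ_1 - h_1(2m_1 + m_2)/6 = -20/3, c_1 = m_1/2 = 7/2, d_1 = (m_2 - m_1)/(6h_1) = -7/18. So g'(3) = 23/6.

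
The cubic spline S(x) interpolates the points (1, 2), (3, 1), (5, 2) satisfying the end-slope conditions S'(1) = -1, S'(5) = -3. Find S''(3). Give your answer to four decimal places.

2.5000

Put σ_i = S'' at the i-th knot. Here h = (2, 2) and Δ = (-1/2, 1/2), so the interior equations h_(i-1)·σ_(i-1) + 2(h_(i-1)+h_i)·σ_i + h_i·σ_(i+1) = 6(Δ_i − Δ_(i-1)) read
  2·σ_0 + 8·σ_1 + 2·σ_2 = 6(Δ_1 - Δ_0) = 6
Clamped end conditions give two more equations: 2h_0·σ_0 + h_0·σ_1 = 6(Δ_0 - S'(1)) = 3 and h_1·σ_1 + 2h_1·σ_2 = 6(S'(5) - Δ_1) = -21.
Forward elimination and back-substitution give σ_0 = -1/2, σ_1 = 5/2, σ_2 = -13/2.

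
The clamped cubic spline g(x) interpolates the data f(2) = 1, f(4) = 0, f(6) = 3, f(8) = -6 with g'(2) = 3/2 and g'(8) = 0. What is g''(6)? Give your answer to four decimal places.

-8.5000

Let σ_i = g''(x_i). Step sizes h_i = 2, 2, 2; slopes of the chords Δ_i = (y_(i+1) - y_i)/h_i = -1/2, 3/2, -9/2.
  2·σ_0 + 8·σ_1 + 2·σ_2 = 6(Δ_1 - Δ_0) = 12
  2·σ_1 + 8·σ_2 + 2·σ_3 = 6(Δ_2 - Δ_1) = -36
Clamped end conditions give two more equations: 2h_0·σ_0 + h_0·σ_1 = 6(Δ_0 - g'(2)) = -12 and h_2·σ_2 + 2h_2·σ_3 = 6(g'(8) - Δ_2) = 27.
Hence σ_0 = -11/2, σ_1 = 5, σ_2 = -17/2, σ_3 = 11.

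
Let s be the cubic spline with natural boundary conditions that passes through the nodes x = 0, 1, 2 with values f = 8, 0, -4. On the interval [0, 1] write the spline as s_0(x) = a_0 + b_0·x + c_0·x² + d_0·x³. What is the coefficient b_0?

Put M_i = s'' at the i-th knot. Here h = (1, 1) and Δ = (-8, -4), so the interior equations h_(i-1)·M_(i-1) + 2(h_(i-1)+h_i)·M_i + h_i·M_(i+1) = 6(Δ_i − Δ_(i-1)) read
  1·M_0 + 4·M_1 + 1·M_2 = 6(Δ_1 - Δ_0) = 24
Natural end conditions: M_0 = M_2 = 0.
Hence M_0 = 0, M_1 = 6, M_2 = 0.
On [0, 1], with s_0(x) = a_0 + b_0·x + c_0·x² + d_0·x³: c_0 = M_0/2 = 0, d_0 = (M_1 - M_0)/(6h_0) = 1, b_0 = Δ_0 - h_0(2M_0 + M_1)/6 = -9.

-9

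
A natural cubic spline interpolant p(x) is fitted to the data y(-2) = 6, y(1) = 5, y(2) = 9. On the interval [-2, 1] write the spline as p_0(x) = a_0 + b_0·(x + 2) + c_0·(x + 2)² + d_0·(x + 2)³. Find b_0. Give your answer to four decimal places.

Put M_i = p'' at the i-th knot. Here h = (3, 1) and Δ = (-1/3, 4), so the interior equations h_(i-1)·M_(i-1) + 2(h_(i-1)+h_i)·M_i + h_i·M_(i+1) = 6(Δ_i − Δ_(i-1)) read
  3·M_0 + 8·M_1 + 1·M_2 = 6(Δ_1 - Δ_0) = 26
Natural end conditions: M_0 = M_2 = 0.
Solving: M_0 = 0, M_1 = 13/4, M_2 = 0.
On [-2, 1], with p_0(x) = a_0 + b_0·(x + 2) + c_0·(x + 2)² + d_0·(x + 2)³: c_0 = M_0/2 = 0, d_0 = (M_1 - M_0)/(6h_0) = 13/72, b_0 = Δ_0 - h_0(2M_0 + M_1)/6 = -47/24.

-1.9583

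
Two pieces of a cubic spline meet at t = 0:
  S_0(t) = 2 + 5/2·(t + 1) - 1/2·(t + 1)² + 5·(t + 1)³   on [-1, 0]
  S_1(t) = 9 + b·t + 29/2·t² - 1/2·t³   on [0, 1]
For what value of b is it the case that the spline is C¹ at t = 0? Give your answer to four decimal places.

16.5000

S_0'(t) = 5/2 - 1·(t + 1) + 15·(t + 1)², so S_0'(0) = 33/2. On the right, S_1'(0) = b, so b = 33/2.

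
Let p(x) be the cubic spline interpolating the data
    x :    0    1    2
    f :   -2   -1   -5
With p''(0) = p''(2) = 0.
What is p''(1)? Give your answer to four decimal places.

With m_i denoting the second derivative at x_i, h_i = 1, 1, and Δ_i = (y_(i+1) − y_i)/h_i = 1, -4:
  1·m_0 + 4·m_1 + 1·m_2 = 6(Δ_1 - Δ_0) = -30
Natural end conditions: m_0 = m_2 = 0.
Hence m_0 = 0, m_1 = -15/2, m_2 = 0.

-7.5000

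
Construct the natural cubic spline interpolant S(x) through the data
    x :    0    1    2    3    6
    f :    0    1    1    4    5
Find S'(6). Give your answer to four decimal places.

-1.0374

Put M_i = S'' at the i-th knot. Here h = (1, 1, 1, 3) and Δ = (1, 0, 3, 1/3), so the interior equations h_(i-1)·M_(i-1) + 2(h_(i-1)+h_i)·M_i + h_i·M_(i+1) = 6(Δ_i − Δ_(i-1)) read
  1·M_0 + 4·M_1 + 1·M_2 = 6(Δ_1 - Δ_0) = -6
  1·M_1 + 4·M_2 + 1·M_3 = 6(Δ_2 - Δ_1) = 18
  1·M_2 + 8·M_3 + 3·M_4 = 6(Δ_3 - Δ_2) = -16
Natural end conditions: M_0 = M_4 = 0.
Forward elimination and back-substitution give M_0 = 0, M_1 = -173/58, M_2 = 172/29, M_3 = -159/58, M_4 = 0.
On [3, 6], S'(x) = b_3 + 2c_3·(x - 3) + 3d_3·(x - 3)² with b_3 = Δ_3 - h_3(2M_3 + M_4)/6 = 535/174, c_3 = M_3/2 = -159/116, d_3 = (M_4 - M_3)/(6h_3) = 53/348. So S'(6) = -361/348.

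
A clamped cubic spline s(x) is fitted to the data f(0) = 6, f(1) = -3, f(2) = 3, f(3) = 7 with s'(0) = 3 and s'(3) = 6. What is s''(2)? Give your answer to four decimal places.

-16.8000

Write σ_i for s''(x_i). With h_i = 1, 1, 1 and divided differences Δ_i = -9, 6, 4, the continuity of s' gives the tridiagonal system
  1·σ_0 + 4·σ_1 + 1·σ_2 = 6(Δ_1 - Δ_0) = 90
  1·σ_1 + 4·σ_2 + 1·σ_3 = 6(Δ_2 - Δ_1) = -12
Clamped end conditions give two more equations: 2h_0·σ_0 + h_0·σ_1 = 6(Δ_0 - s'(0)) = -72 and h_2·σ_2 + 2h_2·σ_3 = 6(s'(3) - Δ_2) = 12.
Solving: σ_0 = -282/5, σ_1 = 204/5, σ_2 = -84/5, σ_3 = 72/5.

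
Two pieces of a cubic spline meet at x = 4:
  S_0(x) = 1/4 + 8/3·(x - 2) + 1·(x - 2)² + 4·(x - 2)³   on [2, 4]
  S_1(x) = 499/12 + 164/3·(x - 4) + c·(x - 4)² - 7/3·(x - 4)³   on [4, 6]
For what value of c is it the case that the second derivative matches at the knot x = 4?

25

S_0''(x) = 2 + 24·(x - 2), so S_0''(4) = 50. On the right, S_1''(4) = 2c, so c = 25.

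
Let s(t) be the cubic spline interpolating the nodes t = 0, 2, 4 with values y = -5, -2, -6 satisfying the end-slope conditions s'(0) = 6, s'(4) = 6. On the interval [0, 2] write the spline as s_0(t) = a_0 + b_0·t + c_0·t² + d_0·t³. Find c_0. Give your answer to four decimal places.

-2.0625

With M_i denoting the second derivative at x_i, h_i = 2, 2, and Δ_i = (y_(i+1) − y_i)/h_i = 3/2, -2:
  2·M_0 + 8·M_1 + 2·M_2 = 6(Δ_1 - Δ_0) = -21
Clamped end conditions give two more equations: 2h_0·M_0 + h_0·M_1 = 6(Δ_0 - s'(0)) = -27 and h_1·M_1 + 2h_1·M_2 = 6(s'(4) - Δ_1) = 48.
Forward elimination and back-substitution give M_0 = -33/8, M_1 = -21/4, M_2 = 117/8.
On [0, 2], with s_0(t) = a_0 + b_0·t + c_0·t² + d_0·t³: c_0 = M_0/2 = -33/16, d_0 = (M_1 - M_0)/(6h_0) = -3/32, b_0 = Δ_0 - h_0(2M_0 + M_1)/6 = 6.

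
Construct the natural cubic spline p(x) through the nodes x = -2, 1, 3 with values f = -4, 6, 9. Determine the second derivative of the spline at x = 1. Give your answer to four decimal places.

Put M_i = p'' at the i-th knot. Here h = (3, 2) and Δ = (10/3, 3/2), so the interior equations h_(i-1)·M_(i-1) + 2(h_(i-1)+h_i)·M_i + h_i·M_(i+1) = 6(Δ_i − Δ_(i-1)) read
  3·M_0 + 10·M_1 + 2·M_2 = 6(Δ_1 - Δ_0) = -11
Natural end conditions: M_0 = M_2 = 0.
Hence M_0 = 0, M_1 = -11/10, M_2 = 0.

-1.1000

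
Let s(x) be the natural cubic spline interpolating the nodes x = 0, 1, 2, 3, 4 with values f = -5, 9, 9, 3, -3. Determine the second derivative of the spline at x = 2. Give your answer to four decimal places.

Write σ_i for s''(x_i). With h_i = 1, 1, 1, 1 and divided differences Δ_i = 14, 0, -6, -6, the continuity of s' gives the tridiagonal system
  1·σ_0 + 4·σ_1 + 1·σ_2 = 6(Δ_1 - Δ_0) = -84
  1·σ_1 + 4·σ_2 + 1·σ_3 = 6(Δ_2 - Δ_1) = -36
  1·σ_2 + 4·σ_3 + 1·σ_4 = 6(Δ_3 - Δ_2) = 0
Natural end conditions: σ_0 = σ_4 = 0.
Solving the tridiagonal system: σ_0 = 0, σ_1 = -279/14, σ_2 = -30/7, σ_3 = 15/14, σ_4 = 0.

-4.2857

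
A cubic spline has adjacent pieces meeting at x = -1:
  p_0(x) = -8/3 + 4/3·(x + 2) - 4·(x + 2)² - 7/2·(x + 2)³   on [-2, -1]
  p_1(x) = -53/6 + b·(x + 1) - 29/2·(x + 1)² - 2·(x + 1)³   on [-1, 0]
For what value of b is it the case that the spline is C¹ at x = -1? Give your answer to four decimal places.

-17.1667

p_0'(x) = 4/3 - 8·(x + 2) - 21/2·(x + 2)², so p_0'(-1) = -103/6. On the right, p_1'(-1) = b, so b = -103/6.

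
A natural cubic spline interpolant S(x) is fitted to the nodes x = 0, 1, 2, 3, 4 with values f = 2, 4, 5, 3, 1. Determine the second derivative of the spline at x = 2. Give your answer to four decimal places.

With M_i denoting the second derivative at x_i, h_i = 1, 1, 1, 1, and Δ_i = (y_(i+1) − y_i)/h_i = 2, 1, -2, -2:
  1·M_0 + 4·M_1 + 1·M_2 = 6(Δ_1 - Δ_0) = -6
  1·M_1 + 4·M_2 + 1·M_3 = 6(Δ_2 - Δ_1) = -18
  1·M_2 + 4·M_3 + 1·M_4 = 6(Δ_3 - Δ_2) = 0
Natural end conditions: M_0 = M_4 = 0.
Solving the tridiagonal system: M_0 = 0, M_1 = -9/28, M_2 = -33/7, M_3 = 33/28, M_4 = 0.

-4.7143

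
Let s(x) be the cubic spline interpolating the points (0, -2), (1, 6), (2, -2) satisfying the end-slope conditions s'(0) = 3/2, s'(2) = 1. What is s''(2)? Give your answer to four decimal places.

Put M_i = s'' at the i-th knot. Here h = (1, 1) and Δ = (8, -8), so the interior equations h_(i-1)·M_(i-1) + 2(h_(i-1)+h_i)·M_i + h_i·M_(i+1) = 6(Δ_i − Δ_(i-1)) read
  1·M_0 + 4·M_1 + 1·M_2 = 6(Δ_1 - Δ_0) = -96
Clamped end conditions give two more equations: 2h_0·M_0 + h_0·M_1 = 6(Δ_0 - s'(0)) = 39 and h_1·M_1 + 2h_1·M_2 = 6(s'(2) - Δ_1) = 54.
Forward elimination and back-substitution give M_0 = 173/4, M_1 = -95/2, M_2 = 203/4.

50.7500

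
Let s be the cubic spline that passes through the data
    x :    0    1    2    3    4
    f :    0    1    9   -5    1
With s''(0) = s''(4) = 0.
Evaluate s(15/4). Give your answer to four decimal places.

With M_i denoting the second derivative at x_i, h_i = 1, 1, 1, 1, and Δ_i = (y_(i+1) − y_i)/h_i = 1, 8, -14, 6:
  1·M_0 + 4·M_1 + 1·M_2 = 6(Δ_1 - Δ_0) = 42
  1·M_1 + 4·M_2 + 1·M_3 = 6(Δ_2 - Δ_1) = -132
  1·M_2 + 4·M_3 + 1·M_4 = 6(Δ_3 - Δ_2) = 120
Natural end conditions: M_0 = M_4 = 0.
Solving: M_0 = 0, M_1 = 639/28, M_2 = -345/7, M_3 = 1185/28, M_4 = 0.
On [3, 4], s(x) = -5 - 227/28·(x - 3) + 1185/56·(x - 3)² - 395/56·(x - 3)³.
With (x - 3) = 3/4: s(15/4) = -7717/3584.

-2.1532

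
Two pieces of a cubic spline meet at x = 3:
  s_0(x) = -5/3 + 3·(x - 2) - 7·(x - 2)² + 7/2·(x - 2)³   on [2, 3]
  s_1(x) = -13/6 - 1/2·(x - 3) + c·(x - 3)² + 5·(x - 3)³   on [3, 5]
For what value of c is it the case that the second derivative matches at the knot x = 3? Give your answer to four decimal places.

s_0''(x) = -14 + 21·(x - 2), so s_0''(3) = 7. On the right, s_1''(3) = 2c, so c = 7/2.

3.5000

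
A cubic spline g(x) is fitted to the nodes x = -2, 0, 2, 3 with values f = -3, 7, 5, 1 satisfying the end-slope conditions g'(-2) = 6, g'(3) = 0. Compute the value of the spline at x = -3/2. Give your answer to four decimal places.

-0.0068

Write M_i for g''(x_i). With h_i = 2, 2, 1 and divided differences Δ_i = 5, -1, -4, the continuity of g' gives the tridiagonal system
  2·M_0 + 8·M_1 + 2·M_2 = 6(Δ_1 - Δ_0) = -36
  2·M_1 + 6·M_2 + 1·M_3 = 6(Δ_2 - Δ_1) = -18
Clamped end conditions give two more equations: 2h_0·M_0 + h_0·M_1 = 6(Δ_0 - g'(-2)) = -6 and h_2·M_2 + 2h_2·M_3 = 6(g'(3) - Δ_2) = 24.
Solving: M_0 = 6/23, M_1 = -81/23, M_2 = -96/23, M_3 = 324/23.
On [-2, 0], g(x) = -3 + 6·(x + 2) + 3/23·(x + 2)² - 29/92·(x + 2)³.
With (x + 2) = 1/2: g(-3/2) = -5/736.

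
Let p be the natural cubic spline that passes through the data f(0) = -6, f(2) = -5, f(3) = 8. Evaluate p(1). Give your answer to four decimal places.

Write M_i for p''(x_i). With h_i = 2, 1 and divided differences Δ_i = 1/2, 13, the continuity of p' gives the tridiagonal system
  2·M_0 + 6·M_1 + 1·M_2 = 6(Δ_1 - Δ_0) = 75
Natural end conditions: M_0 = M_2 = 0.
Hence M_0 = 0, M_1 = 25/2, M_2 = 0.
On [0, 2], p(x) = -6 - 11/3·x + 0·x² + 25/24·x³.
With x = 1: p(1) = -69/8.

-8.6250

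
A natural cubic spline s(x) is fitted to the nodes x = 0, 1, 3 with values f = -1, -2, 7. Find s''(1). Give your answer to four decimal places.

5.5000

With m_i denoting the second derivative at x_i, h_i = 1, 2, and Δ_i = (y_(i+1) − y_i)/h_i = -1, 9/2:
  1·m_0 + 6·m_1 + 2·m_2 = 6(Δ_1 - Δ_0) = 33
Natural end conditions: m_0 = m_2 = 0.
Solving the tridiagonal system: m_0 = 0, m_1 = 11/2, m_2 = 0.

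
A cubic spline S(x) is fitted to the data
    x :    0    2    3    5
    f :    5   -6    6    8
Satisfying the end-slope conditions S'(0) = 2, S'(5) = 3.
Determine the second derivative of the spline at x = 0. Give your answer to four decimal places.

-26.0313

Write m_i for S''(x_i). With h_i = 2, 1, 2 and divided differences Δ_i = -11/2, 12, 1, the continuity of S' gives the tridiagonal system
  2·m_0 + 6·m_1 + 1·m_2 = 6(Δ_1 - Δ_0) = 105
  1·m_1 + 6·m_2 + 2·m_3 = 6(Δ_2 - Δ_1) = -66
Clamped end conditions give two more equations: 2h_0·m_0 + h_0·m_1 = 6(Δ_0 - S'(0)) = -45 and h_2·m_2 + 2h_2·m_3 = 6(S'(5) - Δ_2) = 12.
Forward elimination and back-substitution give m_0 = -833/32, m_1 = 473/16, m_2 = -325/16, m_3 = 421/32.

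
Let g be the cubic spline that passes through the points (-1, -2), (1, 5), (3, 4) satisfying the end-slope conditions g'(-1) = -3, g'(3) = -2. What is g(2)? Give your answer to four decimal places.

5.8750

With σ_i denoting the second derivative at x_i, h_i = 2, 2, and Δ_i = (y_(i+1) − y_i)/h_i = 7/2, -1/2:
  2·σ_0 + 8·σ_1 + 2·σ_2 = 6(Δ_1 - Δ_0) = -24
Clamped end conditions give two more equations: 2h_0·σ_0 + h_0·σ_1 = 6(Δ_0 - g'(-1)) = 39 and h_1·σ_1 + 2h_1·σ_2 = 6(g'(3) - Δ_1) = -9.
Solving: σ_0 = 13, σ_1 = -13/2, σ_2 = 1.
On [1, 3], g(x) = 5 + 7/2·(x - 1) - 13/4·(x - 1)² + 5/8·(x - 1)³.
With (x - 1) = 1: g(2) = 47/8.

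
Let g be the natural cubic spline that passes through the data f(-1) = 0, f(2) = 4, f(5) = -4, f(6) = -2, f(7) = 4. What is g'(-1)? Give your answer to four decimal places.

Let M_i = g''(x_i). Step sizes h_i = 3, 3, 1, 1; slopes of the chords Δ_i = (y_(i+1) - y_i)/h_i = 4/3, -8/3, 2, 6.
  3·M_0 + 12·M_1 + 3·M_2 = 6(Δ_1 - Δ_0) = -24
  3·M_1 + 8·M_2 + 1·M_3 = 6(Δ_2 - Δ_1) = 28
  1·M_2 + 4·M_3 + 1·M_4 = 6(Δ_3 - Δ_2) = 24
Natural end conditions: M_0 = M_4 = 0.
Solving: M_0 = 0, M_1 = -3, M_2 = 4, M_3 = 5, M_4 = 0.
On [-1, 2], g'(x) = b_0 + 2c_0·(x + 1) + 3d_0·(x + 1)² with b_0 = Δ_0 - h_0(2M_0 + M_1)/6 = 17/6, c_0 = M_0/2 = 0, d_0 = (M_1 - M_0)/(6h_0) = -1/6. So g'(-1) = 17/6.

2.8333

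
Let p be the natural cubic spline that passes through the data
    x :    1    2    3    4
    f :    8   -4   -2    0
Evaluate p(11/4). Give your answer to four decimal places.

Put M_i = p'' at the i-th knot. Here h = (1, 1, 1) and Δ = (-12, 2, 2), so the interior equations h_(i-1)·M_(i-1) + 2(h_(i-1)+h_i)·M_i + h_i·M_(i+1) = 6(Δ_i − Δ_(i-1)) read
  1·M_0 + 4·M_1 + 1·M_2 = 6(Δ_1 - Δ_0) = 84
  1·M_1 + 4·M_2 + 1·M_3 = 6(Δ_2 - Δ_1) = 0
Natural end conditions: M_0 = M_3 = 0.
Forward elimination and back-substitution give M_0 = 0, M_1 = 112/5, M_2 = -28/5, M_3 = 0.
On [2, 3], p(x) = -4 - 68/15·(x - 2) + 56/5·(x - 2)² - 14/3·(x - 2)³.
With (x - 2) = 3/4: p(11/4) = -491/160.

-3.0688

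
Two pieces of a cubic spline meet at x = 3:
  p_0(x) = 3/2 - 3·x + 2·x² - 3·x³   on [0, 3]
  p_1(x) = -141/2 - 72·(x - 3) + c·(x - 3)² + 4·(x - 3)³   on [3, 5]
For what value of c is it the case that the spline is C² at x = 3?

p_0''(x) = 4 - 18·x, so p_0''(3) = -50. On the right, p_1''(3) = 2c, so c = -25.

-25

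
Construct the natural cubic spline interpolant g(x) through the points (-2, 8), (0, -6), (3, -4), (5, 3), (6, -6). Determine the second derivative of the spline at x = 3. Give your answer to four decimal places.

Write m_i for g''(x_i). With h_i = 2, 3, 2, 1 and divided differences Δ_i = -7, 2/3, 7/2, -9, the continuity of g' gives the tridiagonal system
  2·m_0 + 10·m_1 + 3·m_2 = 6(Δ_1 - Δ_0) = 46
  3·m_1 + 10·m_2 + 2·m_3 = 6(Δ_2 - Δ_1) = 17
  2·m_2 + 6·m_3 + 1·m_4 = 6(Δ_3 - Δ_2) = -75
Natural end conditions: m_0 = m_4 = 0.
Solving: m_0 = 0, m_1 = 910/253, m_2 = 846/253, m_3 = -6889/506, m_4 = 0.

3.3439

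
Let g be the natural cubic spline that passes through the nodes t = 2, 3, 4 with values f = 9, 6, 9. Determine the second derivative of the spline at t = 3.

9

Write M_i for g''(x_i). With h_i = 1, 1 and divided differences Δ_i = -3, 3, the continuity of g' gives the tridiagonal system
  1·M_0 + 4·M_1 + 1·M_2 = 6(Δ_1 - Δ_0) = 36
Natural end conditions: M_0 = M_2 = 0.
Hence M_0 = 0, M_1 = 9, M_2 = 0.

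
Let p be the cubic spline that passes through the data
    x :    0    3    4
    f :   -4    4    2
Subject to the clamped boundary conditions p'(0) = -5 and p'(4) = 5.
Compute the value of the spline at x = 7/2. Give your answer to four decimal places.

Write M_i for p''(x_i). With h_i = 3, 1 and divided differences Δ_i = 8/3, -2, the continuity of p' gives the tridiagonal system
  3·M_0 + 8·M_1 + 1·M_2 = 6(Δ_1 - Δ_0) = -28
Clamped end conditions give two more equations: 2h_0·M_0 + h_0·M_1 = 6(Δ_0 - p'(0)) = 46 and h_1·M_1 + 2h_1·M_2 = 6(p'(4) - Δ_1) = 42.
Forward elimination and back-substitution give M_0 = 41/3, M_1 = -12, M_2 = 27.
On [3, 4], p(x) = 4 - 5/2·(x - 3) - 6·(x - 3)² + 13/2·(x - 3)³.
With (x - 3) = 1/2: p(7/2) = 33/16.

2.0625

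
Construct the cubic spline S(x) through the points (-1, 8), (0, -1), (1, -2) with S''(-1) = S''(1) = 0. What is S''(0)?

12

With M_i denoting the second derivative at x_i, h_i = 1, 1, and Δ_i = (y_(i+1) − y_i)/h_i = -9, -1:
  1·M_0 + 4·M_1 + 1·M_2 = 6(Δ_1 - Δ_0) = 48
Natural end conditions: M_0 = M_2 = 0.
Forward elimination and back-substitution give M_0 = 0, M_1 = 12, M_2 = 0.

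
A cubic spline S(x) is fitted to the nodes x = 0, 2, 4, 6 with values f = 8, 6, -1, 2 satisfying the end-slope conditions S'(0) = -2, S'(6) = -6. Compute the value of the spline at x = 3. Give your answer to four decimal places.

1.5417

With m_i denoting the second derivative at x_i, h_i = 2, 2, 2, and Δ_i = (y_(i+1) − y_i)/h_i = -1, -7/2, 3/2:
  2·m_0 + 8·m_1 + 2·m_2 = 6(Δ_1 - Δ_0) = -15
  2·m_1 + 8·m_2 + 2·m_3 = 6(Δ_2 - Δ_1) = 30
Clamped end conditions give two more equations: 2h_0·m_0 + h_0·m_1 = 6(Δ_0 - S'(0)) = 6 and h_2·m_2 + 2h_2·m_3 = 6(S'(6) - Δ_2) = -45.
Forward elimination and back-substitution give m_0 = 61/15, m_1 = -77/15, m_2 = 269/30, m_3 = -236/15.
On [2, 4], S(x) = 6 - 46/15·(x - 2) - 77/30·(x - 2)² + 47/40·(x - 2)³.
With (x - 2) = 1: S(3) = 37/24.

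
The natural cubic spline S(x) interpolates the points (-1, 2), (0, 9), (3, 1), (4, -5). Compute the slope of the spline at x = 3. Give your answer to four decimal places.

-6.0848

Let M_i = S''(x_i). Step sizes h_i = 1, 3, 1; slopes of the chords Δ_i = (y_(i+1) - y_i)/h_i = 7, -8/3, -6.
  1·M_0 + 8·M_1 + 3·M_2 = 6(Δ_1 - Δ_0) = -58
  3·M_1 + 8·M_2 + 1·M_3 = 6(Δ_2 - Δ_1) = -20
Natural end conditions: M_0 = M_3 = 0.
Solving: M_0 = 0, M_1 = -404/55, M_2 = 14/55, M_3 = 0.
On [3, 4], S'(x) = b_2 + 2c_2·(x - 3) + 3d_2·(x - 3)² with b_2 = Δ_2 - h_2(2M_2 + M_3)/6 = -1004/165, c_2 = M_2/2 = 7/55, d_2 = (M_3 - M_2)/(6h_2) = -7/165. So S'(3) = -1004/165.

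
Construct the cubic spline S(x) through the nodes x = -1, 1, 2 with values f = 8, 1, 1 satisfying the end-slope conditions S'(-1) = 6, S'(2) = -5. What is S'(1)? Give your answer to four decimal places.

Write M_i for S''(x_i). With h_i = 2, 1 and divided differences Δ_i = -7/2, 0, the continuity of S' gives the tridiagonal system
  2·M_0 + 6·M_1 + 1·M_2 = 6(Δ_1 - Δ_0) = 21
Clamped end conditions give two more equations: 2h_0·M_0 + h_0·M_1 = 6(Δ_0 - S'(-1)) = -57 and h_1·M_1 + 2h_1·M_2 = 6(S'(2) - Δ_1) = -30.
Solving: M_0 = -257/12, M_1 = 43/3, M_2 = -133/6.
On [1, 2], S'(x) = b_1 + 2c_1·(x - 1) + 3d_1·(x - 1)² with b_1 = Δ_1 - h_1(2M_1 + M_2)/6 = -13/12, c_1 = M_1/2 = 43/6, d_1 = (M_2 - M_1)/(6h_1) = -73/12. So S'(1) = -13/12.

-1.0833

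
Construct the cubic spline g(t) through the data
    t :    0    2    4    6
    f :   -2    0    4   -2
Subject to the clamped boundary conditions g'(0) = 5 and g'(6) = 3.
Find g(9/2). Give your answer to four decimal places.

Put σ_i = g'' at the i-th knot. Here h = (2, 2, 2) and Δ = (1, 2, -3), so the interior equations h_(i-1)·σ_(i-1) + 2(h_(i-1)+h_i)·σ_i + h_i·σ_(i+1) = 6(Δ_i − Δ_(i-1)) read
  2·σ_0 + 8·σ_1 + 2·σ_2 = 6(Δ_1 - Δ_0) = 6
  2·σ_1 + 8·σ_2 + 2·σ_3 = 6(Δ_2 - Δ_1) = -30
Clamped end conditions give two more equations: 2h_0·σ_0 + h_0·σ_1 = 6(Δ_0 - g'(0)) = -24 and h_2·σ_2 + 2h_2·σ_3 = 6(g'(6) - Δ_2) = 36.
Solving the tridiagonal system: σ_0 = -127/15, σ_1 = 74/15, σ_2 = -124/15, σ_3 = 197/15.
On [4, 6], g(t) = 4 - 28/15·(t - 4) - 62/15·(t - 4)² + 107/60·(t - 4)³.
With (t - 4) = 1/2: g(9/2) = 361/160.

2.2563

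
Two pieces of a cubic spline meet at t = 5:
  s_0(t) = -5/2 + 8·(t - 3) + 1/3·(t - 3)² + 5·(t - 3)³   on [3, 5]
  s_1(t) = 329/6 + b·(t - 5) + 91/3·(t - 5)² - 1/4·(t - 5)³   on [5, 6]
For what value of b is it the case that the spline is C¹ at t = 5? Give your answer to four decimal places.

s_0'(t) = 8 + 2/3·(t - 3) + 15·(t - 3)², so s_0'(5) = 208/3. On the right, s_1'(5) = b, so b = 208/3.

69.3333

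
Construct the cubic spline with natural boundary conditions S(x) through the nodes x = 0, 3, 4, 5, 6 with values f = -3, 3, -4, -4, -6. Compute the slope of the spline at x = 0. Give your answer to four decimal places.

6.2672

With σ_i denoting the second derivative at x_i, h_i = 3, 1, 1, 1, and Δ_i = (y_(i+1) − y_i)/h_i = 2, -7, 0, -2:
  3·σ_0 + 8·σ_1 + 1·σ_2 = 6(Δ_1 - Δ_0) = -54
  1·σ_1 + 4·σ_2 + 1·σ_3 = 6(Δ_2 - Δ_1) = 42
  1·σ_2 + 4·σ_3 + 1·σ_4 = 6(Δ_3 - Δ_2) = -12
Natural end conditions: σ_0 = σ_4 = 0.
Solving the tridiagonal system: σ_0 = 0, σ_1 = -495/58, σ_2 = 414/29, σ_3 = -381/58, σ_4 = 0.
On [0, 3], S'(x) = b_0 + 2c_0·x + 3d_0·x² with b_0 = Δ_0 - h_0(2σ_0 + σ_1)/6 = 727/116, c_0 = σ_0/2 = 0, d_0 = (σ_1 - σ_0)/(6h_0) = -55/116. So S'(0) = 727/116.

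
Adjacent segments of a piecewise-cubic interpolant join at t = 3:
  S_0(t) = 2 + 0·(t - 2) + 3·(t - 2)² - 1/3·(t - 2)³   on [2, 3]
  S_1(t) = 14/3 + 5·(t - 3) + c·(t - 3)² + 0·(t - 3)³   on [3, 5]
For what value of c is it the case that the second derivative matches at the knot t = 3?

S_0''(t) = 6 - 2·(t - 2), so S_0''(3) = 4. On the right, S_1''(3) = 2c, so c = 2.

2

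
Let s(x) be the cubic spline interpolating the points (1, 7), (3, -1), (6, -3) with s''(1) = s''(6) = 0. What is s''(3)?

Write M_i for s''(x_i). With h_i = 2, 3 and divided differences Δ_i = -4, -2/3, the continuity of s' gives the tridiagonal system
  2·M_0 + 10·M_1 + 3·M_2 = 6(Δ_1 - Δ_0) = 20
Natural end conditions: M_0 = M_2 = 0.
Forward elimination and back-substitution give M_0 = 0, M_1 = 2, M_2 = 0.

2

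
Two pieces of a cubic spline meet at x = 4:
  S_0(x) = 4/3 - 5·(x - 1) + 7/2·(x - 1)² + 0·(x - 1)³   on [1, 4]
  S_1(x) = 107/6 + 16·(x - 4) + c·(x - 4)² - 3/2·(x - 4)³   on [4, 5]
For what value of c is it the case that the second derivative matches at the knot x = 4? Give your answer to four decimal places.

S_0''(x) = 7 + 0·(x - 1), so S_0''(4) = 7. On the right, S_1''(4) = 2c, so c = 7/2.

3.5000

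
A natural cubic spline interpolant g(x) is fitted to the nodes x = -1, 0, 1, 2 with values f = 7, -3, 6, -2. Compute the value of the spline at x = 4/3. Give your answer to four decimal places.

With σ_i denoting the second derivative at x_i, h_i = 1, 1, 1, and Δ_i = (y_(i+1) − y_i)/h_i = -10, 9, -8:
  1·σ_0 + 4·σ_1 + 1·σ_2 = 6(Δ_1 - Δ_0) = 114
  1·σ_1 + 4·σ_2 + 1·σ_3 = 6(Δ_2 - Δ_1) = -102
Natural end conditions: σ_0 = σ_3 = 0.
Solving the tridiagonal system: σ_0 = 0, σ_1 = 186/5, σ_2 = -174/5, σ_3 = 0.
On [1, 2], g(x) = 6 + 18/5·(x - 1) - 87/5·(x - 1)² + 29/5·(x - 1)³.
With (x - 1) = 1/3: g(4/3) = 148/27.

5.4815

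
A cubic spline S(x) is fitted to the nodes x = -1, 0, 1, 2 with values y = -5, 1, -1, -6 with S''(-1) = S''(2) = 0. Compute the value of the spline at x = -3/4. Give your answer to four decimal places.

-3.0469

Write M_i for S''(x_i). With h_i = 1, 1, 1 and divided differences Δ_i = 6, -2, -5, the continuity of S' gives the tridiagonal system
  1·M_0 + 4·M_1 + 1·M_2 = 6(Δ_1 - Δ_0) = -48
  1·M_1 + 4·M_2 + 1·M_3 = 6(Δ_2 - Δ_1) = -18
Natural end conditions: M_0 = M_3 = 0.
Solving: M_0 = 0, M_1 = -58/5, M_2 = -8/5, M_3 = 0.
On [-1, 0], S(x) = -5 + 119/15·(x + 1) + 0·(x + 1)² - 29/15·(x + 1)³.
With (x + 1) = 1/4: S(-3/4) = -195/64.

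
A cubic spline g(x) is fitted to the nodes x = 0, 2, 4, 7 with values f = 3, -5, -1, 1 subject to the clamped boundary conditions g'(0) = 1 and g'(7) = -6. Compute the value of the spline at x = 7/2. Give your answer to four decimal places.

-3.0819

Write σ_i for g''(x_i). With h_i = 2, 2, 3 and divided differences Δ_i = -4, 2, 2/3, the continuity of g' gives the tridiagonal system
  2·σ_0 + 8·σ_1 + 2·σ_2 = 6(Δ_1 - Δ_0) = 36
  2·σ_1 + 10·σ_2 + 3·σ_3 = 6(Δ_2 - Δ_1) = -8
Clamped end conditions give two more equations: 2h_0·σ_0 + h_0·σ_1 = 6(Δ_0 - g'(0)) = -30 and h_2·σ_2 + 2h_2·σ_3 = 6(g'(7) - Δ_2) = -40.
Solving: σ_0 = -414/37, σ_1 = 273/37, σ_2 = -12/37, σ_3 = -722/111.
On [2, 4], g(x) = -5 - 104/37·(x - 2) + 273/74·(x - 2)² - 95/148·(x - 2)³.
With (x - 2) = 3/2: g(7/2) = -3649/1184.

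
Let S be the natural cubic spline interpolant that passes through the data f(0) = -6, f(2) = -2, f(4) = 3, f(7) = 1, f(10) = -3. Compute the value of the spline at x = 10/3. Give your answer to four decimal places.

1.6825

Write σ_i for S''(x_i). With h_i = 2, 2, 3, 3 and divided differences Δ_i = 2, 5/2, -2/3, -4/3, the continuity of S' gives the tridiagonal system
  2·σ_0 + 8·σ_1 + 2·σ_2 = 6(Δ_1 - Δ_0) = 3
  2·σ_1 + 10·σ_2 + 3·σ_3 = 6(Δ_2 - Δ_1) = -19
  3·σ_2 + 12·σ_3 + 3·σ_4 = 6(Δ_3 - Δ_2) = -4
Natural end conditions: σ_0 = σ_4 = 0.
Solving: σ_0 = 0, σ_1 = 51/56, σ_2 = -15/7, σ_3 = 17/84, σ_4 = 0.
On [2, 4], S(x) = -2 + 73/28·(x - 2) + 51/112·(x - 2)² - 57/224·(x - 2)³.
With (x - 2) = 4/3: S(10/3) = 106/63.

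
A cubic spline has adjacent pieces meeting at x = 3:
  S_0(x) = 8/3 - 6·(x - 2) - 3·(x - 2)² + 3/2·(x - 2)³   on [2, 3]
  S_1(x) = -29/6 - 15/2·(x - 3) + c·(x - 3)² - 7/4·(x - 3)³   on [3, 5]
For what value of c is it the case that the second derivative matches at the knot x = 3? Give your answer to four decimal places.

S_0''(x) = -6 + 9·(x - 2), so S_0''(3) = 3. On the right, S_1''(3) = 2c, so c = 3/2.

1.5000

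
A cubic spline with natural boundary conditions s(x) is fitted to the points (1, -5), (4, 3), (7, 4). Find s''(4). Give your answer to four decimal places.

-1.1667

Let σ_i = s''(x_i). Step sizes h_i = 3, 3; slopes of the chords Δ_i = (y_(i+1) - y_i)/h_i = 8/3, 1/3.
  3·σ_0 + 12·σ_1 + 3·σ_2 = 6(Δ_1 - Δ_0) = -14
Natural end conditions: σ_0 = σ_2 = 0.
Solving the tridiagonal system: σ_0 = 0, σ_1 = -7/6, σ_2 = 0.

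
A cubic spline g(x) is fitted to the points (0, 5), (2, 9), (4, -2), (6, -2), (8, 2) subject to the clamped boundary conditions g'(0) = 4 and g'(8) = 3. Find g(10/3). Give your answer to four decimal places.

Put σ_i = g'' at the i-th knot. Here h = (2, 2, 2, 2) and Δ = (2, -11/2, 0, 2), so the interior equations h_(i-1)·σ_(i-1) + 2(h_(i-1)+h_i)·σ_i + h_i·σ_(i+1) = 6(Δ_i − Δ_(i-1)) read
  2·σ_0 + 8·σ_1 + 2·σ_2 = 6(Δ_1 - Δ_0) = -45
  2·σ_1 + 8·σ_2 + 2·σ_3 = 6(Δ_2 - Δ_1) = 33
  2·σ_2 + 8·σ_3 + 2·σ_4 = 6(Δ_3 - Δ_2) = 12
Clamped end conditions give two more equations: 2h_0·σ_0 + h_0·σ_1 = 6(Δ_0 - g'(0)) = -12 and h_3·σ_3 + 2h_3·σ_4 = 6(g'(8) - Δ_3) = 6.
Solving: σ_0 = 73/112, σ_1 = -409/56, σ_2 = 97/16, σ_3 = -25/56, σ_4 = 193/112.
On [2, 4], g(x) = 9 - 297/112·(x - 2) - 409/112·(x - 2)² + 499/448·(x - 2)³.
With (x - 2) = 4/3: g(10/3) = 1219/756.

1.6124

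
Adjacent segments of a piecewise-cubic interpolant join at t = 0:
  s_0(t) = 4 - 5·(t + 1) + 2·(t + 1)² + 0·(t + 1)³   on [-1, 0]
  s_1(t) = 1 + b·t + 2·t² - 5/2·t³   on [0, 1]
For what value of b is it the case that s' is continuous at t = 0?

-1

s_0'(t) = -5 + 4·(t + 1) + 0·(t + 1)², so s_0'(0) = -1. On the right, s_1'(0) = b, so b = -1.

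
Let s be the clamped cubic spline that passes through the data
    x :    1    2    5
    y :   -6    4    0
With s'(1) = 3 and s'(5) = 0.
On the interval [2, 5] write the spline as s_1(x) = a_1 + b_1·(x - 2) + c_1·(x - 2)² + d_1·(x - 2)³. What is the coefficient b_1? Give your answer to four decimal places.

Put M_i = s'' at the i-th knot. Here h = (1, 3) and Δ = (10, -4/3), so the interior equations h_(i-1)·M_(i-1) + 2(h_(i-1)+h_i)·M_i + h_i·M_(i+1) = 6(Δ_i − Δ_(i-1)) read
  1·M_0 + 8·M_1 + 3·M_2 = 6(Δ_1 - Δ_0) = -68
Clamped end conditions give two more equations: 2h_0·M_0 + h_0·M_1 = 6(Δ_0 - s'(1)) = 42 and h_1·M_1 + 2h_1·M_2 = 6(s'(5) - Δ_1) = 8.
Solving the tridiagonal system: M_0 = 115/4, M_1 = -31/2, M_2 = 109/12.
On [2, 5], with s_1(x) = a_1 + b_1·(x - 2) + c_1·(x - 2)² + d_1·(x - 2)³: c_1 = M_1/2 = -31/4, d_1 = (M_2 - M_1)/(6h_1) = 295/216, b_1 = Δ_1 - h_1(2M_1 + M_2)/6 = 77/8.

9.6250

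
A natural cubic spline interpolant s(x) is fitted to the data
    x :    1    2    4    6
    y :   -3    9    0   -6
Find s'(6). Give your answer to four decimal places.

-1.0909

Put M_i = s'' at the i-th knot. Here h = (1, 2, 2) and Δ = (12, -9/2, -3), so the interior equations h_(i-1)·M_(i-1) + 2(h_(i-1)+h_i)·M_i + h_i·M_(i+1) = 6(Δ_i − Δ_(i-1)) read
  1·M_0 + 6·M_1 + 2·M_2 = 6(Δ_1 - Δ_0) = -99
  2·M_1 + 8·M_2 + 2·M_3 = 6(Δ_2 - Δ_1) = 9
Natural end conditions: M_0 = M_3 = 0.
Solving: M_0 = 0, M_1 = -405/22, M_2 = 63/11, M_3 = 0.
On [4, 6], s'(x) = b_2 + 2c_2·(x - 4) + 3d_2·(x - 4)² with b_2 = Δ_2 - h_2(2M_2 + M_3)/6 = -75/11, c_2 = M_2/2 = 63/22, d_2 = (M_3 - M_2)/(6h_2) = -21/44. So s'(6) = -12/11.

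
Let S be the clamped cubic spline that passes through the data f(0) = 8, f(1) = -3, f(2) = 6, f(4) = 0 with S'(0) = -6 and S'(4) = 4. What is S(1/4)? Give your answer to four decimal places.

5.5249

Write M_i for S''(x_i). With h_i = 1, 1, 2 and divided differences Δ_i = -11, 9, -3, the continuity of S' gives the tridiagonal system
  1·M_0 + 4·M_1 + 1·M_2 = 6(Δ_1 - Δ_0) = 120
  1·M_1 + 6·M_2 + 2·M_3 = 6(Δ_2 - Δ_1) = -72
Clamped end conditions give two more equations: 2h_0·M_0 + h_0·M_1 = 6(Δ_0 - S'(0)) = -30 and h_2·M_2 + 2h_2·M_3 = 6(S'(4) - Δ_2) = 42.
Solving: M_0 = -421/11, M_1 = 512/11, M_2 = -307/11, M_3 = 269/11.
On [0, 1], S(x) = 8 - 6·x - 421/22·x² + 311/22·x³.
With x = 1/4: S(1/4) = 7779/1408.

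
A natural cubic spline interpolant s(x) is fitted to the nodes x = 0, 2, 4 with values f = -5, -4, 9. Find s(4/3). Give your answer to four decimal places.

-5.4444

Put M_i = s'' at the i-th knot. Here h = (2, 2) and Δ = (1/2, 13/2), so the interior equations h_(i-1)·M_(i-1) + 2(h_(i-1)+h_i)·M_i + h_i·M_(i+1) = 6(Δ_i − Δ_(i-1)) read
  2·M_0 + 8·M_1 + 2·M_2 = 6(Δ_1 - Δ_0) = 36
Natural end conditions: M_0 = M_2 = 0.
Hence M_0 = 0, M_1 = 9/2, M_2 = 0.
On [0, 2], s(x) = -5 - 1·x + 0·x² + 3/8·x³.
With x = 4/3: s(4/3) = -49/9.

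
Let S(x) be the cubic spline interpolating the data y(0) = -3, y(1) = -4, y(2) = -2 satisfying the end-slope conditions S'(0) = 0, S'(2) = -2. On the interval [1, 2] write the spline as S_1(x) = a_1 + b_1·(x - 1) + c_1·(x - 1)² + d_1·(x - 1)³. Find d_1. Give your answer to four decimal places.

With σ_i denoting the second derivative at x_i, h_i = 1, 1, and Δ_i = (y_(i+1) − y_i)/h_i = -1, 2:
  1·σ_0 + 4·σ_1 + 1·σ_2 = 6(Δ_1 - Δ_0) = 18
Clamped end conditions give two more equations: 2h_0·σ_0 + h_0·σ_1 = 6(Δ_0 - S'(0)) = -6 and h_1·σ_1 + 2h_1·σ_2 = 6(S'(2) - Δ_1) = -24.
Solving the tridiagonal system: σ_0 = -17/2, σ_1 = 11, σ_2 = -35/2.
On [1, 2], with S_1(x) = a_1 + b_1·(x - 1) + c_1·(x - 1)² + d_1·(x - 1)³: c_1 = σ_1/2 = 11/2, d_1 = (σ_2 - σ_1)/(6h_1) = -19/4, b_1 = Δ_1 - h_1(2σ_1 + σ_2)/6 = 5/4.

-4.7500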